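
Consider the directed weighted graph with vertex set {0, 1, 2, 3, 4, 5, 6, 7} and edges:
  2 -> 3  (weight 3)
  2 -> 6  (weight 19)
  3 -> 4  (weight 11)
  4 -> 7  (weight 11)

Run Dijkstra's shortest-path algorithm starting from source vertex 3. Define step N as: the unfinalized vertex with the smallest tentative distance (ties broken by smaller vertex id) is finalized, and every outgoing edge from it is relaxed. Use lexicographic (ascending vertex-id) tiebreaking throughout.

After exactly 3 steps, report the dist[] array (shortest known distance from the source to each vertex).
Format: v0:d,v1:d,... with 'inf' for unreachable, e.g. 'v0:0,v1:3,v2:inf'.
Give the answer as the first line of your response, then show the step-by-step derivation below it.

v0:inf,v1:inf,v2:inf,v3:0,v4:11,v5:inf,v6:inf,v7:22

step 1: dist = v0:inf,v1:inf,v2:inf,v3:0,v4:11,v5:inf,v6:inf,v7:inf
step 2: dist = v0:inf,v1:inf,v2:inf,v3:0,v4:11,v5:inf,v6:inf,v7:22
step 3: dist = v0:inf,v1:inf,v2:inf,v3:0,v4:11,v5:inf,v6:inf,v7:22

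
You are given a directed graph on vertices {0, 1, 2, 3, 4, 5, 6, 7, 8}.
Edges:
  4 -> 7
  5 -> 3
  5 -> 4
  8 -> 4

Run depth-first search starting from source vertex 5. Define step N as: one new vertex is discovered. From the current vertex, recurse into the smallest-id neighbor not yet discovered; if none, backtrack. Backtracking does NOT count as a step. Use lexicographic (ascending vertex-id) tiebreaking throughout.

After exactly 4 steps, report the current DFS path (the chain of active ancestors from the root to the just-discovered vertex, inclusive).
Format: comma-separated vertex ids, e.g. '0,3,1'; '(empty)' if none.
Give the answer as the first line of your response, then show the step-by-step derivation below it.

5,4,7

step 1: discover 5; path=5; order=5
step 2: discover 3; path=5>3; order=5,3
step 3: discover 4; path=5>4; order=5,3,4
step 4: discover 7; path=5>4>7; order=5,3,4,7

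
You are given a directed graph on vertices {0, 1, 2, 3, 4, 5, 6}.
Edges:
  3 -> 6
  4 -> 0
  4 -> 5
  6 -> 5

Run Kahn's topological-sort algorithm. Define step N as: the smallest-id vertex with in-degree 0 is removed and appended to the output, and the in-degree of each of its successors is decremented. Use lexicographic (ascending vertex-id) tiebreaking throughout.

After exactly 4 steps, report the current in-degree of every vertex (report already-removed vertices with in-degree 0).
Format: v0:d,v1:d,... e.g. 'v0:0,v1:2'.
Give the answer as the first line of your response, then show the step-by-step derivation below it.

v0:0,v1:0,v2:0,v3:0,v4:0,v5:1,v6:0

step 1: output 1; order=[1]; indeg=(1,0,0,0,0,2,1)
step 2: output 2; order=[1,2]; indeg=(1,0,0,0,0,2,1)
step 3: output 3; order=[1,2,3]; indeg=(1,0,0,0,0,2,0)
step 4: output 4; order=[1,2,3,4]; indeg=(0,0,0,0,0,1,0)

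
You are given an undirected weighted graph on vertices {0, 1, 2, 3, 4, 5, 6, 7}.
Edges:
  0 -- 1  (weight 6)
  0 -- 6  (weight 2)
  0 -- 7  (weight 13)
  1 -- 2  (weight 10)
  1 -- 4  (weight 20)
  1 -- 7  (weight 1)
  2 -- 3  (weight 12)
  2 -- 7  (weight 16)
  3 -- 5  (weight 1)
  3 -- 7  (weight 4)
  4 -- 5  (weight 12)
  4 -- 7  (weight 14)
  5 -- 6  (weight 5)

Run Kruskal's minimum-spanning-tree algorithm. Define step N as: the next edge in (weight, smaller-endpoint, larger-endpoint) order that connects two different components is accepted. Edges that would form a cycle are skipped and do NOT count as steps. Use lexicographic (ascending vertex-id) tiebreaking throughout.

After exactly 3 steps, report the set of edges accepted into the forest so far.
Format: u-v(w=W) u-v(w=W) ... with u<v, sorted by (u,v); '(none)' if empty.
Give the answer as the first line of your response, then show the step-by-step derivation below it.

0-6(w=2) 1-7(w=1) 3-5(w=1)

step 1: add edge 1-7 (w=1); MST = {1-7(w=1)}
step 2: add edge 3-5 (w=1); MST = {1-7(w=1) 3-5(w=1)}
step 3: add edge 0-6 (w=2); MST = {0-6(w=2) 1-7(w=1) 3-5(w=1)}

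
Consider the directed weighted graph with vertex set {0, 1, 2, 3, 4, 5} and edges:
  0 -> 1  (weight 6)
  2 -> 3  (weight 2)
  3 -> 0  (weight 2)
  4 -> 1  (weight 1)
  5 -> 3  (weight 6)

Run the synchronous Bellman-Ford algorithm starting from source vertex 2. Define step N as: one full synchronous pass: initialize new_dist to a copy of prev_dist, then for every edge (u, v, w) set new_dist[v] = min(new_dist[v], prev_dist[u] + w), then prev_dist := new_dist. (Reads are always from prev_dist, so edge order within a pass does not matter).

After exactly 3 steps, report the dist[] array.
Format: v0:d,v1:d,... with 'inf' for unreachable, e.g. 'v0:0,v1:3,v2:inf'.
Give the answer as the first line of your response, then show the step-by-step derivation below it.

v0:4,v1:10,v2:0,v3:2,v4:inf,v5:inf

step 1: dist = v0:inf,v1:inf,v2:0,v3:2,v4:inf,v5:inf
step 2: dist = v0:4,v1:inf,v2:0,v3:2,v4:inf,v5:inf
step 3: dist = v0:4,v1:10,v2:0,v3:2,v4:inf,v5:inf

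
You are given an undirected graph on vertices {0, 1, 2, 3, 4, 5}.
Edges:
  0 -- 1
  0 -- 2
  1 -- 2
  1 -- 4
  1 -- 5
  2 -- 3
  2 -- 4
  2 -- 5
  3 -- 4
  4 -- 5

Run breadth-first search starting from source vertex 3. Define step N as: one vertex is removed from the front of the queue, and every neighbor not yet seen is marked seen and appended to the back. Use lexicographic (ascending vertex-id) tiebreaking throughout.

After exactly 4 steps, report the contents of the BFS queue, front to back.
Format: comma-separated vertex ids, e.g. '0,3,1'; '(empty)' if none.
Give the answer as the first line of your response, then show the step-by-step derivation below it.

1,5

step 1: dequeue 3; queue=[2,4]; order=3
step 2: dequeue 2; queue=[4,0,1,5]; order=3,2
step 3: dequeue 4; queue=[0,1,5]; order=3,2,4
step 4: dequeue 0; queue=[1,5]; order=3,2,4,0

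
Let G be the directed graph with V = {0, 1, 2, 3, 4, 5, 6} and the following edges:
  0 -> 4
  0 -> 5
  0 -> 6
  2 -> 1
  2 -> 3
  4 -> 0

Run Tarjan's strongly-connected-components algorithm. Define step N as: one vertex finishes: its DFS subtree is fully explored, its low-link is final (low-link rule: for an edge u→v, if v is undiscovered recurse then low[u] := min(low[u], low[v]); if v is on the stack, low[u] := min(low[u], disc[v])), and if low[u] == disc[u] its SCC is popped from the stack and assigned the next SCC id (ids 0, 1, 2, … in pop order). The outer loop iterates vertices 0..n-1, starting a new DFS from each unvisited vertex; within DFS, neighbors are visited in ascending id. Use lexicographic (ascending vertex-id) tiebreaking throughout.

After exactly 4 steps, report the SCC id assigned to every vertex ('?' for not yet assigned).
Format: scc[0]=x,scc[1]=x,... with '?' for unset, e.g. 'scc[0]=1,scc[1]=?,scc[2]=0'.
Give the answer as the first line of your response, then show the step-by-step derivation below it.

scc[0]=2,scc[1]=?,scc[2]=?,scc[3]=?,scc[4]=2,scc[5]=0,scc[6]=1

step 1: low=(low[0]=0,low[1]=?,low[2]=?,low[3]=?,low[4]=0,low[5]=?,low[6]=?); scc=(scc[0]=?,scc[1]=?,scc[2]=?,scc[3]=?,scc[4]=?,scc[5]=?,scc[6]=?)
step 2: low=(low[0]=0,low[1]=?,low[2]=?,low[3]=?,low[4]=0,low[5]=2,low[6]=?); scc=(scc[0]=?,scc[1]=?,scc[2]=?,scc[3]=?,scc[4]=?,scc[5]=0,scc[6]=?)
step 3: low=(low[0]=0,low[1]=?,low[2]=?,low[3]=?,low[4]=0,low[5]=2,low[6]=3); scc=(scc[0]=?,scc[1]=?,scc[2]=?,scc[3]=?,scc[4]=?,scc[5]=0,scc[6]=1)
step 4: low=(low[0]=0,low[1]=?,low[2]=?,low[3]=?,low[4]=0,low[5]=2,low[6]=3); scc=(scc[0]=2,scc[1]=?,scc[2]=?,scc[3]=?,scc[4]=2,scc[5]=0,scc[6]=1)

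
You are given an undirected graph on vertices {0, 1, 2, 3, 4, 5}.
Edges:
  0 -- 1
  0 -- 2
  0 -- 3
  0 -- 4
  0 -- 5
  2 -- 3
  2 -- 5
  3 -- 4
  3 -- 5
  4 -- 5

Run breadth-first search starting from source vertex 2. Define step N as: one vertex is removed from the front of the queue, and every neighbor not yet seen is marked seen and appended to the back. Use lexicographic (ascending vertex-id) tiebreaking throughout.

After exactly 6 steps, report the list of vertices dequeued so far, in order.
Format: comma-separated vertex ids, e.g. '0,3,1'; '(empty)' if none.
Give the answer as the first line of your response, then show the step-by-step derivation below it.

2,0,3,5,1,4

step 1: dequeue 2; queue=[0,3,5]; order=2
step 2: dequeue 0; queue=[3,5,1,4]; order=2,0
step 3: dequeue 3; queue=[5,1,4]; order=2,0,3
step 4: dequeue 5; queue=[1,4]; order=2,0,3,5
step 5: dequeue 1; queue=[4]; order=2,0,3,5,1
step 6: dequeue 4; queue=[(empty)]; order=2,0,3,5,1,4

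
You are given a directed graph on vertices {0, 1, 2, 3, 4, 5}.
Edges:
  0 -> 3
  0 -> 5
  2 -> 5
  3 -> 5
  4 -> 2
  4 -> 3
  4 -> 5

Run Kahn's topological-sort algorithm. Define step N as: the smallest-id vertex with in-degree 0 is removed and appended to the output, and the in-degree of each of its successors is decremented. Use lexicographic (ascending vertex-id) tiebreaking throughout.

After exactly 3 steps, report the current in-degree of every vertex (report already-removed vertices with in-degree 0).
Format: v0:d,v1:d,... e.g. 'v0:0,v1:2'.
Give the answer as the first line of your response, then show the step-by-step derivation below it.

v0:0,v1:0,v2:0,v3:0,v4:0,v5:2

step 1: output 0; order=[0]; indeg=(0,0,1,1,0,3)
step 2: output 1; order=[0,1]; indeg=(0,0,1,1,0,3)
step 3: output 4; order=[0,1,4]; indeg=(0,0,0,0,0,2)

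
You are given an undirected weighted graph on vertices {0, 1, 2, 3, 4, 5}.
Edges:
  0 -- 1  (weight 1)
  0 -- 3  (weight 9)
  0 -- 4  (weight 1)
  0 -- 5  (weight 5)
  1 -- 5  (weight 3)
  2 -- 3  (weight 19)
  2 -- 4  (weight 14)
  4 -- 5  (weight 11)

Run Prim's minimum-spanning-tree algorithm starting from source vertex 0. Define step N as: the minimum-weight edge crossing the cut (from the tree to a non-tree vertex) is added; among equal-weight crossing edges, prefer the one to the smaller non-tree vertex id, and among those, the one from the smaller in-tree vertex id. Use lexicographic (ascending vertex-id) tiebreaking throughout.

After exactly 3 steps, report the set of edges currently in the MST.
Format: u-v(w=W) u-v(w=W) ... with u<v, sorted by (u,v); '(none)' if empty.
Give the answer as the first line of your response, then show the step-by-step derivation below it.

0-1(w=1) 0-4(w=1) 1-5(w=3)

step 1: add edge 0-1 (w=1); MST = {0-1(w=1)}
step 2: add edge 0-4 (w=1); MST = {0-1(w=1) 0-4(w=1)}
step 3: add edge 1-5 (w=3); MST = {0-1(w=1) 0-4(w=1) 1-5(w=3)}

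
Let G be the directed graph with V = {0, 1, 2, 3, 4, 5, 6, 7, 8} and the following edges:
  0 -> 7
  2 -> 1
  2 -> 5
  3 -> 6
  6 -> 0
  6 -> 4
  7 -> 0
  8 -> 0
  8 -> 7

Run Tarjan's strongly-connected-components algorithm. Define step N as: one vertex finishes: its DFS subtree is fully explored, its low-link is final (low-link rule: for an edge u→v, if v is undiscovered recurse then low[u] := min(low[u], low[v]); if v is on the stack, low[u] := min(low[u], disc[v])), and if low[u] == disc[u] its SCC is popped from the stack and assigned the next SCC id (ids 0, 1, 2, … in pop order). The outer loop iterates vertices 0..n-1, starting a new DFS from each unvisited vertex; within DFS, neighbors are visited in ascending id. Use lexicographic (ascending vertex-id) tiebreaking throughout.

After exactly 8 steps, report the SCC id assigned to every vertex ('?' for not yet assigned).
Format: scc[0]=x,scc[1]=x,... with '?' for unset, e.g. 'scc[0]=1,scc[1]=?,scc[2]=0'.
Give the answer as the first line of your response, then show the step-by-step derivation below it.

scc[0]=0,scc[1]=1,scc[2]=3,scc[3]=6,scc[4]=4,scc[5]=2,scc[6]=5,scc[7]=0,scc[8]=?

step 1: low=(low[0]=0,low[1]=?,low[2]=?,low[3]=?,low[4]=?,low[5]=?,low[6]=?,low[7]=0,low[8]=?); scc=(scc[0]=?,scc[1]=?,scc[2]=?,scc[3]=?,scc[4]=?,scc[5]=?,scc[6]=?,scc[7]=?,scc[8]=?)
step 2: low=(low[0]=0,low[1]=?,low[2]=?,low[3]=?,low[4]=?,low[5]=?,low[6]=?,low[7]=0,low[8]=?); scc=(scc[0]=0,scc[1]=?,scc[2]=?,scc[3]=?,scc[4]=?,scc[5]=?,scc[6]=?,scc[7]=0,scc[8]=?)
step 3: low=(low[0]=0,low[1]=2,low[2]=?,low[3]=?,low[4]=?,low[5]=?,low[6]=?,low[7]=0,low[8]=?); scc=(scc[0]=0,scc[1]=1,scc[2]=?,scc[3]=?,scc[4]=?,scc[5]=?,scc[6]=?,scc[7]=0,scc[8]=?)
step 4: low=(low[0]=0,low[1]=2,low[2]=3,low[3]=?,low[4]=?,low[5]=4,low[6]=?,low[7]=0,low[8]=?); scc=(scc[0]=0,scc[1]=1,scc[2]=?,scc[3]=?,scc[4]=?,scc[5]=2,scc[6]=?,scc[7]=0,scc[8]=?)
step 5: low=(low[0]=0,low[1]=2,low[2]=3,low[3]=?,low[4]=?,low[5]=4,low[6]=?,low[7]=0,low[8]=?); scc=(scc[0]=0,scc[1]=1,scc[2]=3,scc[3]=?,scc[4]=?,scc[5]=2,scc[6]=?,scc[7]=0,scc[8]=?)
step 6: low=(low[0]=0,low[1]=2,low[2]=3,low[3]=5,low[4]=7,low[5]=4,low[6]=6,low[7]=0,low[8]=?); scc=(scc[0]=0,scc[1]=1,scc[2]=3,scc[3]=?,scc[4]=4,scc[5]=2,scc[6]=?,scc[7]=0,scc[8]=?)
step 7: low=(low[0]=0,low[1]=2,low[2]=3,low[3]=5,low[4]=7,low[5]=4,low[6]=6,low[7]=0,low[8]=?); scc=(scc[0]=0,scc[1]=1,scc[2]=3,scc[3]=?,scc[4]=4,scc[5]=2,scc[6]=5,scc[7]=0,scc[8]=?)
step 8: low=(low[0]=0,low[1]=2,low[2]=3,low[3]=5,low[4]=7,low[5]=4,low[6]=6,low[7]=0,low[8]=?); scc=(scc[0]=0,scc[1]=1,scc[2]=3,scc[3]=6,scc[4]=4,scc[5]=2,scc[6]=5,scc[7]=0,scc[8]=?)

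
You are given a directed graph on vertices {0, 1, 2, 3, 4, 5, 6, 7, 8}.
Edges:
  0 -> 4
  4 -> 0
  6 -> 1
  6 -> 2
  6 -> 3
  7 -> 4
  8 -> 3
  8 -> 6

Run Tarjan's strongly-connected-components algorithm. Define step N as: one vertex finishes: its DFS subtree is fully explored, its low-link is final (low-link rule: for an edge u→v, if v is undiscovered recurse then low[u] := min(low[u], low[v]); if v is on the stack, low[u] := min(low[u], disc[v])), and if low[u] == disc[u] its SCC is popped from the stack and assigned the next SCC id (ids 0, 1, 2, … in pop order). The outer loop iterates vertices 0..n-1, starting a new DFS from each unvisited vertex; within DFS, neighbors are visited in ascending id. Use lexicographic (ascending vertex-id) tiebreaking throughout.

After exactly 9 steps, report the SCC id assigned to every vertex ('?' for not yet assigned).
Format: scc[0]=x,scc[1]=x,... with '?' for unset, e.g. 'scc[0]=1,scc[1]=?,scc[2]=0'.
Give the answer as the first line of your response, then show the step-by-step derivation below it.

scc[0]=0,scc[1]=1,scc[2]=2,scc[3]=3,scc[4]=0,scc[5]=4,scc[6]=5,scc[7]=6,scc[8]=7

step 1: low=(low[0]=0,low[1]=?,low[2]=?,low[3]=?,low[4]=0,low[5]=?,low[6]=?,low[7]=?,low[8]=?); scc=(scc[0]=?,scc[1]=?,scc[2]=?,scc[3]=?,scc[4]=?,scc[5]=?,scc[6]=?,scc[7]=?,scc[8]=?)
step 2: low=(low[0]=0,low[1]=?,low[2]=?,low[3]=?,low[4]=0,low[5]=?,low[6]=?,low[7]=?,low[8]=?); scc=(scc[0]=0,scc[1]=?,scc[2]=?,scc[3]=?,scc[4]=0,scc[5]=?,scc[6]=?,scc[7]=?,scc[8]=?)
step 3: low=(low[0]=0,low[1]=2,low[2]=?,low[3]=?,low[4]=0,low[5]=?,low[6]=?,low[7]=?,low[8]=?); scc=(scc[0]=0,scc[1]=1,scc[2]=?,scc[3]=?,scc[4]=0,scc[5]=?,scc[6]=?,scc[7]=?,scc[8]=?)
step 4: low=(low[0]=0,low[1]=2,low[2]=3,low[3]=?,low[4]=0,low[5]=?,low[6]=?,low[7]=?,low[8]=?); scc=(scc[0]=0,scc[1]=1,scc[2]=2,scc[3]=?,scc[4]=0,scc[5]=?,scc[6]=?,scc[7]=?,scc[8]=?)
step 5: low=(low[0]=0,low[1]=2,low[2]=3,low[3]=4,low[4]=0,low[5]=?,low[6]=?,low[7]=?,low[8]=?); scc=(scc[0]=0,scc[1]=1,scc[2]=2,scc[3]=3,scc[4]=0,scc[5]=?,scc[6]=?,scc[7]=?,scc[8]=?)
step 6: low=(low[0]=0,low[1]=2,low[2]=3,low[3]=4,low[4]=0,low[5]=5,low[6]=?,low[7]=?,low[8]=?); scc=(scc[0]=0,scc[1]=1,scc[2]=2,scc[3]=3,scc[4]=0,scc[5]=4,scc[6]=?,scc[7]=?,scc[8]=?)
step 7: low=(low[0]=0,low[1]=2,low[2]=3,low[3]=4,low[4]=0,low[5]=5,low[6]=6,low[7]=?,low[8]=?); scc=(scc[0]=0,scc[1]=1,scc[2]=2,scc[3]=3,scc[4]=0,scc[5]=4,scc[6]=5,scc[7]=?,scc[8]=?)
step 8: low=(low[0]=0,low[1]=2,low[2]=3,low[3]=4,low[4]=0,low[5]=5,low[6]=6,low[7]=7,low[8]=?); scc=(scc[0]=0,scc[1]=1,scc[2]=2,scc[3]=3,scc[4]=0,scc[5]=4,scc[6]=5,scc[7]=6,scc[8]=?)
step 9: low=(low[0]=0,low[1]=2,low[2]=3,low[3]=4,low[4]=0,low[5]=5,low[6]=6,low[7]=7,low[8]=8); scc=(scc[0]=0,scc[1]=1,scc[2]=2,scc[3]=3,scc[4]=0,scc[5]=4,scc[6]=5,scc[7]=6,scc[8]=7)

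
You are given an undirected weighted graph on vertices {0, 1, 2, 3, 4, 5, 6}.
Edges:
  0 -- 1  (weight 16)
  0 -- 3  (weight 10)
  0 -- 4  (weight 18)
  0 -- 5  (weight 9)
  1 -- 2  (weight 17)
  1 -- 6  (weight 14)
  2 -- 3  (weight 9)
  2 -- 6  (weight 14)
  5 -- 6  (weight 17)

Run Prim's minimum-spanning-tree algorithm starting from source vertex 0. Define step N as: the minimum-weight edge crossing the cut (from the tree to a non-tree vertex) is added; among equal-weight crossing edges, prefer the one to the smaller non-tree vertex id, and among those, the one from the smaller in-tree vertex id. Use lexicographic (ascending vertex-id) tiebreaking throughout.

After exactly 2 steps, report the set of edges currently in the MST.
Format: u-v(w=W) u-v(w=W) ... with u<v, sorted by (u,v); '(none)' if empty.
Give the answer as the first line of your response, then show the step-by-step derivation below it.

0-3(w=10) 0-5(w=9)

step 1: add edge 0-5 (w=9); MST = {0-5(w=9)}
step 2: add edge 0-3 (w=10); MST = {0-3(w=10) 0-5(w=9)}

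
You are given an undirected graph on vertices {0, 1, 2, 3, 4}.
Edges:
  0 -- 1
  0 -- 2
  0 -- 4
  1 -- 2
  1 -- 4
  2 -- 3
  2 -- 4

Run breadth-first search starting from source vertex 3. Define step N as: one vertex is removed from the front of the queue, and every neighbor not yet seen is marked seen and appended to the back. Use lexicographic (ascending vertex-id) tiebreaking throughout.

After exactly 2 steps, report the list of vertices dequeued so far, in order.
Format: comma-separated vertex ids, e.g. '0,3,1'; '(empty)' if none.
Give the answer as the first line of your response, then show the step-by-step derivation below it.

3,2

step 1: dequeue 3; queue=[2]; order=3
step 2: dequeue 2; queue=[0,1,4]; order=3,2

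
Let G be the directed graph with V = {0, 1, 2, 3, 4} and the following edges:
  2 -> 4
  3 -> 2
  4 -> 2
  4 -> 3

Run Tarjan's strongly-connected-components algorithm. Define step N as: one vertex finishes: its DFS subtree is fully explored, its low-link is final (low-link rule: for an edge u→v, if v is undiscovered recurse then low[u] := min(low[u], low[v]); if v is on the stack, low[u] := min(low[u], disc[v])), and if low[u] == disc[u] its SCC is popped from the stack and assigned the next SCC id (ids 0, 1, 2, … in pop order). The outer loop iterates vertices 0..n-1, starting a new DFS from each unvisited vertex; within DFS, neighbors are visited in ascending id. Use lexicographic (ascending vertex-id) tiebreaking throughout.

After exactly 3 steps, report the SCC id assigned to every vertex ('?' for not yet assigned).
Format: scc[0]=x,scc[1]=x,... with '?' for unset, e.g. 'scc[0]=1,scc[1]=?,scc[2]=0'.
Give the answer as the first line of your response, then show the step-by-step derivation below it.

scc[0]=0,scc[1]=1,scc[2]=?,scc[3]=?,scc[4]=?

step 1: low=(low[0]=0,low[1]=?,low[2]=?,low[3]=?,low[4]=?); scc=(scc[0]=0,scc[1]=?,scc[2]=?,scc[3]=?,scc[4]=?)
step 2: low=(low[0]=0,low[1]=1,low[2]=?,low[3]=?,low[4]=?); scc=(scc[0]=0,scc[1]=1,scc[2]=?,scc[3]=?,scc[4]=?)
step 3: low=(low[0]=0,low[1]=1,low[2]=2,low[3]=2,low[4]=2); scc=(scc[0]=0,scc[1]=1,scc[2]=?,scc[3]=?,scc[4]=?)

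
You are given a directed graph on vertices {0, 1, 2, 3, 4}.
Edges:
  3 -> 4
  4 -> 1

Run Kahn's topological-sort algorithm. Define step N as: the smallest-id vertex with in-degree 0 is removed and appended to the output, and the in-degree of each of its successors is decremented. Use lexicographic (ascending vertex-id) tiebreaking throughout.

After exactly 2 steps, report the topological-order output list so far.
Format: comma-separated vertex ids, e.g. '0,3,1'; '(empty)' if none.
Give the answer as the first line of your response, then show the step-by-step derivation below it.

0,2

step 1: output 0; order=[0]; indeg=(0,1,0,0,1)
step 2: output 2; order=[0,2]; indeg=(0,1,0,0,1)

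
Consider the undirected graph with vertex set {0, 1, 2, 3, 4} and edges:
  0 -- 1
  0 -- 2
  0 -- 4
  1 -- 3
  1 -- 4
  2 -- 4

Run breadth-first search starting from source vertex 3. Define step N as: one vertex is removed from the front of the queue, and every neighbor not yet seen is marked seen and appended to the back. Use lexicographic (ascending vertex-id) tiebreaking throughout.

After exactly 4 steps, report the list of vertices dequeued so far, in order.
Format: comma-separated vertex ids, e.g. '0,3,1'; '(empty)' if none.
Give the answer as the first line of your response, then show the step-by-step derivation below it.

3,1,0,4

step 1: dequeue 3; queue=[1]; order=3
step 2: dequeue 1; queue=[0,4]; order=3,1
step 3: dequeue 0; queue=[4,2]; order=3,1,0
step 4: dequeue 4; queue=[2]; order=3,1,0,4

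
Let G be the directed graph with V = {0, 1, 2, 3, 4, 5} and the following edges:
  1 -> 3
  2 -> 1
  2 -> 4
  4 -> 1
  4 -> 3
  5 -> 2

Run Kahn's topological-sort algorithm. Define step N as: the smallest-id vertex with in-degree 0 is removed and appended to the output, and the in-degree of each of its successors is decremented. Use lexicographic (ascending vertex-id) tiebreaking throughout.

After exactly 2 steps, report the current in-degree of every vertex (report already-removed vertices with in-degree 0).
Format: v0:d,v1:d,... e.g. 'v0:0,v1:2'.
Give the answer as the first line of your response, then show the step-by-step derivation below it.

v0:0,v1:2,v2:0,v3:2,v4:1,v5:0

step 1: output 0; order=[0]; indeg=(0,2,1,2,1,0)
step 2: output 5; order=[0,5]; indeg=(0,2,0,2,1,0)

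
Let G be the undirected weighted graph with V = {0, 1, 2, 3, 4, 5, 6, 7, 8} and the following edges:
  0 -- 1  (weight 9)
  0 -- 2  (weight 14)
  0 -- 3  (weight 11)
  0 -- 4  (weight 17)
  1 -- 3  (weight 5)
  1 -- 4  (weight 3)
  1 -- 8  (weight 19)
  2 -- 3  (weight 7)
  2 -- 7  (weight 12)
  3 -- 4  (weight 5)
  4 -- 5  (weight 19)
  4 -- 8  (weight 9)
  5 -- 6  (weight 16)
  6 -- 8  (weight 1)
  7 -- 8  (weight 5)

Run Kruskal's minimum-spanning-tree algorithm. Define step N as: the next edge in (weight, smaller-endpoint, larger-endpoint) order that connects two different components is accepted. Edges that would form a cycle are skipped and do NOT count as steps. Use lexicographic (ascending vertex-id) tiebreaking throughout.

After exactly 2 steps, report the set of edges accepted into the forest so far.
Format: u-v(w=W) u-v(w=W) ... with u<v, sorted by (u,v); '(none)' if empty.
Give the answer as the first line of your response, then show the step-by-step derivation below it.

1-4(w=3) 6-8(w=1)

step 1: add edge 6-8 (w=1); MST = {6-8(w=1)}
step 2: add edge 1-4 (w=3); MST = {1-4(w=3) 6-8(w=1)}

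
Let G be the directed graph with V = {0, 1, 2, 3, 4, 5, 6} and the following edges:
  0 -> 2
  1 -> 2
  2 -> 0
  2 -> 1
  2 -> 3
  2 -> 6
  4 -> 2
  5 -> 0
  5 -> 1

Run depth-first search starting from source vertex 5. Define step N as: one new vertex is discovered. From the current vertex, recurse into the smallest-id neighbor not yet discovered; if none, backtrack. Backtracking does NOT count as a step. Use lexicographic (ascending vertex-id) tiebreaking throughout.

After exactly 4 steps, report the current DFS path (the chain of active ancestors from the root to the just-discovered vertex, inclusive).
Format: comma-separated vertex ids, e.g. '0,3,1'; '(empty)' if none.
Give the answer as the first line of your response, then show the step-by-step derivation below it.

5,0,2,1

step 1: discover 5; path=5; order=5
step 2: discover 0; path=5>0; order=5,0
step 3: discover 2; path=5>0>2; order=5,0,2
step 4: discover 1; path=5>0>2>1; order=5,0,2,1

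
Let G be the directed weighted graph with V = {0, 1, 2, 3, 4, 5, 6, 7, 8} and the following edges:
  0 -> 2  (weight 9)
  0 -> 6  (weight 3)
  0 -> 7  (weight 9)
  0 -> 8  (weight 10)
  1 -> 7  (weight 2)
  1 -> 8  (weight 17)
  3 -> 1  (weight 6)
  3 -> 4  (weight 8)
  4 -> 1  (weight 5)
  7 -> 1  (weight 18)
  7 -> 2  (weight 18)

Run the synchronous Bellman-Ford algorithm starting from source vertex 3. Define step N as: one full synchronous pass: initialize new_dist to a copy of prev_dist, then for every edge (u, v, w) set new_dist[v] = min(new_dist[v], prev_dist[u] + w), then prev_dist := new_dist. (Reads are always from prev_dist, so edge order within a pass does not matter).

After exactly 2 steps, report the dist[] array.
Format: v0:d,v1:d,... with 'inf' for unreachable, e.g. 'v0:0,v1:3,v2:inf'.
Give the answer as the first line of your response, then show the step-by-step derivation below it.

v0:inf,v1:6,v2:inf,v3:0,v4:8,v5:inf,v6:inf,v7:8,v8:23

step 1: dist = v0:inf,v1:6,v2:inf,v3:0,v4:8,v5:inf,v6:inf,v7:inf,v8:inf
step 2: dist = v0:inf,v1:6,v2:inf,v3:0,v4:8,v5:inf,v6:inf,v7:8,v8:23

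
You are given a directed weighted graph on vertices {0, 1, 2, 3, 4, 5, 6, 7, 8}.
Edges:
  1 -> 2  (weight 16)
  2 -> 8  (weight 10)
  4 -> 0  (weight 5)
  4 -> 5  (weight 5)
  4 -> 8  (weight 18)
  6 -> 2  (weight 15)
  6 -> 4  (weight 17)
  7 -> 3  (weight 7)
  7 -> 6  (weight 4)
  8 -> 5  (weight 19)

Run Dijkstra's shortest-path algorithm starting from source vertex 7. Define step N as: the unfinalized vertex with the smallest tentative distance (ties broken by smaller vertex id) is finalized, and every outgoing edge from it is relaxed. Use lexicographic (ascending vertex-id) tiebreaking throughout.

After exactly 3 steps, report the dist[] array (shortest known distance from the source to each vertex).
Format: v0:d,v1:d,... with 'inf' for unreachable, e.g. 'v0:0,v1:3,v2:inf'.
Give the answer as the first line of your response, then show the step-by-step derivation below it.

v0:inf,v1:inf,v2:19,v3:7,v4:21,v5:inf,v6:4,v7:0,v8:inf

step 1: dist = v0:inf,v1:inf,v2:inf,v3:7,v4:inf,v5:inf,v6:4,v7:0,v8:inf
step 2: dist = v0:inf,v1:inf,v2:19,v3:7,v4:21,v5:inf,v6:4,v7:0,v8:inf
step 3: dist = v0:inf,v1:inf,v2:19,v3:7,v4:21,v5:inf,v6:4,v7:0,v8:inf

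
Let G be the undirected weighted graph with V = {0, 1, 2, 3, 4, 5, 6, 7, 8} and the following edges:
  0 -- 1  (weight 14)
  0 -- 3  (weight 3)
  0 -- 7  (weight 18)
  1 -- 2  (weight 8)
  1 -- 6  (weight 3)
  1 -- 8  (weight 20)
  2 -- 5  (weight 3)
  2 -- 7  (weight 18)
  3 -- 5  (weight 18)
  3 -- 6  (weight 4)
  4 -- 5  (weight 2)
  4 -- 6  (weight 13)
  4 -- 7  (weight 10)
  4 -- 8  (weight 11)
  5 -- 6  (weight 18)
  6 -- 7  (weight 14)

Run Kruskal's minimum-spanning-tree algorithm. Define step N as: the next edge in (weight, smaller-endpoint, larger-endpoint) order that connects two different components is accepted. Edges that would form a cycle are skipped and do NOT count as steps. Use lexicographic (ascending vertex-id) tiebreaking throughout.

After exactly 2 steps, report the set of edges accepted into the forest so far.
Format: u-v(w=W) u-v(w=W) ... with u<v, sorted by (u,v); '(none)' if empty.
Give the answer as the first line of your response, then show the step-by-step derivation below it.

0-3(w=3) 4-5(w=2)

step 1: add edge 4-5 (w=2); MST = {4-5(w=2)}
step 2: add edge 0-3 (w=3); MST = {0-3(w=3) 4-5(w=2)}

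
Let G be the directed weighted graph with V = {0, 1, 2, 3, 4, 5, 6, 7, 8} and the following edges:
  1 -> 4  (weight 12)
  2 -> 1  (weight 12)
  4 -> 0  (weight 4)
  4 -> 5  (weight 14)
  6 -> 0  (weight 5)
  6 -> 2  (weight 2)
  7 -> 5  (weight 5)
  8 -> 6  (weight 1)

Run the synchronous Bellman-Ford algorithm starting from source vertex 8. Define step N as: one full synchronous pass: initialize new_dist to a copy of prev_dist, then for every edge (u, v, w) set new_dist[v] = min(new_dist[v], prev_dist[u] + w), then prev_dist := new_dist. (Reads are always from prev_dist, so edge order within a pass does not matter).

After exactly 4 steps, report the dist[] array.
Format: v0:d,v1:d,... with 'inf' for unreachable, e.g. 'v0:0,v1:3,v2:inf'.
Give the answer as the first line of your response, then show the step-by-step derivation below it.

v0:6,v1:15,v2:3,v3:inf,v4:27,v5:inf,v6:1,v7:inf,v8:0

step 1: dist = v0:inf,v1:inf,v2:inf,v3:inf,v4:inf,v5:inf,v6:1,v7:inf,v8:0
step 2: dist = v0:6,v1:inf,v2:3,v3:inf,v4:inf,v5:inf,v6:1,v7:inf,v8:0
step 3: dist = v0:6,v1:15,v2:3,v3:inf,v4:inf,v5:inf,v6:1,v7:inf,v8:0
step 4: dist = v0:6,v1:15,v2:3,v3:inf,v4:27,v5:inf,v6:1,v7:inf,v8:0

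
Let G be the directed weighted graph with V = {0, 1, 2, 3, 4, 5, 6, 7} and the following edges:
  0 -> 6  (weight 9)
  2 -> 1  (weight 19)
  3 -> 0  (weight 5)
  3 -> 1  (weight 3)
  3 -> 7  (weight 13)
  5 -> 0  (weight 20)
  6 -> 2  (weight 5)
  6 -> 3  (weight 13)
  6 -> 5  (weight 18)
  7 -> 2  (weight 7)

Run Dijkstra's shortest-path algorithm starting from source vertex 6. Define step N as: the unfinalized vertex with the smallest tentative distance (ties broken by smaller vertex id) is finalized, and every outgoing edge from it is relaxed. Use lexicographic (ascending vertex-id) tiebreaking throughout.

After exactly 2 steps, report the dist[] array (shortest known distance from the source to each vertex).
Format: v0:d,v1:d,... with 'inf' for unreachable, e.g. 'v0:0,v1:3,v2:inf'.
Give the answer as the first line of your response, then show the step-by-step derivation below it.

v0:inf,v1:24,v2:5,v3:13,v4:inf,v5:18,v6:0,v7:inf

step 1: dist = v0:inf,v1:inf,v2:5,v3:13,v4:inf,v5:18,v6:0,v7:inf
step 2: dist = v0:inf,v1:24,v2:5,v3:13,v4:inf,v5:18,v6:0,v7:inf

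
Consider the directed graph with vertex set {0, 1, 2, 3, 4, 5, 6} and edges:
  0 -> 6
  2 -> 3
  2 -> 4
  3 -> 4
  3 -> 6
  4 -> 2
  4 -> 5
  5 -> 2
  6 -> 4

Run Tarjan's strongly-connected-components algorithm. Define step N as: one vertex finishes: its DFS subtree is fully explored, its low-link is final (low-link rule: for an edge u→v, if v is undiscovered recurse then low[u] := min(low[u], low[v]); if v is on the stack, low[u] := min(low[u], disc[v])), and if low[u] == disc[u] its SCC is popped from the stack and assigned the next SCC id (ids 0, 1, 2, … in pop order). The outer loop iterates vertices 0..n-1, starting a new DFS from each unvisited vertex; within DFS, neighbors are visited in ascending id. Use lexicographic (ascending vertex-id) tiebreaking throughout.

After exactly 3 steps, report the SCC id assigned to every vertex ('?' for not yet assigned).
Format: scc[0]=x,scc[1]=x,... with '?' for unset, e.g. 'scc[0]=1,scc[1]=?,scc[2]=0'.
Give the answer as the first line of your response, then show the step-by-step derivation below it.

scc[0]=?,scc[1]=?,scc[2]=?,scc[3]=?,scc[4]=?,scc[5]=?,scc[6]=?

step 1: low=(low[0]=0,low[1]=?,low[2]=3,low[3]=1,low[4]=2,low[5]=?,low[6]=1); scc=(scc[0]=?,scc[1]=?,scc[2]=?,scc[3]=?,scc[4]=?,scc[5]=?,scc[6]=?)
step 2: low=(low[0]=0,low[1]=?,low[2]=1,low[3]=1,low[4]=2,low[5]=?,low[6]=1); scc=(scc[0]=?,scc[1]=?,scc[2]=?,scc[3]=?,scc[4]=?,scc[5]=?,scc[6]=?)
step 3: low=(low[0]=0,low[1]=?,low[2]=1,low[3]=1,low[4]=1,low[5]=3,low[6]=1); scc=(scc[0]=?,scc[1]=?,scc[2]=?,scc[3]=?,scc[4]=?,scc[5]=?,scc[6]=?)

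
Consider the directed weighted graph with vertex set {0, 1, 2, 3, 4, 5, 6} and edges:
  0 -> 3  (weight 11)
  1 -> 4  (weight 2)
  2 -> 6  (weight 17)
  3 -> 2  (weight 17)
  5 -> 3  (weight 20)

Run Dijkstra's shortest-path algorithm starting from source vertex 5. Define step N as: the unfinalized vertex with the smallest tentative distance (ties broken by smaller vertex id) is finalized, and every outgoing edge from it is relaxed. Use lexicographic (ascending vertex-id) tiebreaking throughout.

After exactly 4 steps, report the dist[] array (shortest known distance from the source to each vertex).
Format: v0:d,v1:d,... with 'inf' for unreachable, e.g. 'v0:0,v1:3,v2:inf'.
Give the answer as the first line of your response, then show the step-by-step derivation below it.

v0:inf,v1:inf,v2:37,v3:20,v4:inf,v5:0,v6:54

step 1: dist = v0:inf,v1:inf,v2:inf,v3:20,v4:inf,v5:0,v6:inf
step 2: dist = v0:inf,v1:inf,v2:37,v3:20,v4:inf,v5:0,v6:inf
step 3: dist = v0:inf,v1:inf,v2:37,v3:20,v4:inf,v5:0,v6:54
step 4: dist = v0:inf,v1:inf,v2:37,v3:20,v4:inf,v5:0,v6:54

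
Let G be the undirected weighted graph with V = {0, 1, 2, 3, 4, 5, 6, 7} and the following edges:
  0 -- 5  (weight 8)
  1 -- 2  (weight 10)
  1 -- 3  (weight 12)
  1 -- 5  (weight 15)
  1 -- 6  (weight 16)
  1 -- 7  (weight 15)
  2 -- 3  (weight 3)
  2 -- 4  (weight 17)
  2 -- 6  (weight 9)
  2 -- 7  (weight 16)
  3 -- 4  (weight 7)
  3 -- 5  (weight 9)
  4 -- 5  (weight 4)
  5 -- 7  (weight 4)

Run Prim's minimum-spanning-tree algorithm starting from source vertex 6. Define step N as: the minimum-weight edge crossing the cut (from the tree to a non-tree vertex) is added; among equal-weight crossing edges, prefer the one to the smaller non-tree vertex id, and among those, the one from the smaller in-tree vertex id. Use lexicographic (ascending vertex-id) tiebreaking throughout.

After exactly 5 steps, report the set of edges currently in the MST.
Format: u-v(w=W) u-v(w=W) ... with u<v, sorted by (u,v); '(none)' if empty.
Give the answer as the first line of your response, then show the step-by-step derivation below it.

2-3(w=3) 2-6(w=9) 3-4(w=7) 4-5(w=4) 5-7(w=4)

step 1: add edge 2-6 (w=9); MST = {2-6(w=9)}
step 2: add edge 2-3 (w=3); MST = {2-3(w=3) 2-6(w=9)}
step 3: add edge 3-4 (w=7); MST = {2-3(w=3) 2-6(w=9) 3-4(w=7)}
step 4: add edge 4-5 (w=4); MST = {2-3(w=3) 2-6(w=9) 3-4(w=7) 4-5(w=4)}
step 5: add edge 5-7 (w=4); MST = {2-3(w=3) 2-6(w=9) 3-4(w=7) 4-5(w=4) 5-7(w=4)}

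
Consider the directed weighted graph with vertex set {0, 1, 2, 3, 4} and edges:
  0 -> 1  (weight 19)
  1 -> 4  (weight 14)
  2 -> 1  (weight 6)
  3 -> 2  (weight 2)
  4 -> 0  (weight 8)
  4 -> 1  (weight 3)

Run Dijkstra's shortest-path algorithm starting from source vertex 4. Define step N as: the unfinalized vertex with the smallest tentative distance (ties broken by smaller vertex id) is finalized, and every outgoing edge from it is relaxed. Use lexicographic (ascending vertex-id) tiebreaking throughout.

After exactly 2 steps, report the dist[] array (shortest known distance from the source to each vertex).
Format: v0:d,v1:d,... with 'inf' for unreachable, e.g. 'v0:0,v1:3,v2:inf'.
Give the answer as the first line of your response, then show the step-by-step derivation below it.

v0:8,v1:3,v2:inf,v3:inf,v4:0

step 1: dist = v0:8,v1:3,v2:inf,v3:inf,v4:0
step 2: dist = v0:8,v1:3,v2:inf,v3:inf,v4:0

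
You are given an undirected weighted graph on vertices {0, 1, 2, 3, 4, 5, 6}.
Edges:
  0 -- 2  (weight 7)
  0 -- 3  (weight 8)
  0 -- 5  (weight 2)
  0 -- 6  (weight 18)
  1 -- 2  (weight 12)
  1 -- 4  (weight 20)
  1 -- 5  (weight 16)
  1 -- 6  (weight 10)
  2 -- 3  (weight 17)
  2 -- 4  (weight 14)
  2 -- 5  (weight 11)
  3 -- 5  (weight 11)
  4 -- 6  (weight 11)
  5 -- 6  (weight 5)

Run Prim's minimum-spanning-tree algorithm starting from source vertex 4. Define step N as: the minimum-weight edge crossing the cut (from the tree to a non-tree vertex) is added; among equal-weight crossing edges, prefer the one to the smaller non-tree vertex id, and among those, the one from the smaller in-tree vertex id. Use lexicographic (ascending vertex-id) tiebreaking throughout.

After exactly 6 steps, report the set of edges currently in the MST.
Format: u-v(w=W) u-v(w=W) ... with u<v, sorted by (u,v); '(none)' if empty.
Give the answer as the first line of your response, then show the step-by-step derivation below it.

0-2(w=7) 0-3(w=8) 0-5(w=2) 1-6(w=10) 4-6(w=11) 5-6(w=5)

step 1: add edge 4-6 (w=11); MST = {4-6(w=11)}
step 2: add edge 5-6 (w=5); MST = {4-6(w=11) 5-6(w=5)}
step 3: add edge 0-5 (w=2); MST = {0-5(w=2) 4-6(w=11) 5-6(w=5)}
step 4: add edge 0-2 (w=7); MST = {0-2(w=7) 0-5(w=2) 4-6(w=11) 5-6(w=5)}
step 5: add edge 0-3 (w=8); MST = {0-2(w=7) 0-3(w=8) 0-5(w=2) 4-6(w=11) 5-6(w=5)}
step 6: add edge 1-6 (w=10); MST = {0-2(w=7) 0-3(w=8) 0-5(w=2) 1-6(w=10) 4-6(w=11) 5-6(w=5)}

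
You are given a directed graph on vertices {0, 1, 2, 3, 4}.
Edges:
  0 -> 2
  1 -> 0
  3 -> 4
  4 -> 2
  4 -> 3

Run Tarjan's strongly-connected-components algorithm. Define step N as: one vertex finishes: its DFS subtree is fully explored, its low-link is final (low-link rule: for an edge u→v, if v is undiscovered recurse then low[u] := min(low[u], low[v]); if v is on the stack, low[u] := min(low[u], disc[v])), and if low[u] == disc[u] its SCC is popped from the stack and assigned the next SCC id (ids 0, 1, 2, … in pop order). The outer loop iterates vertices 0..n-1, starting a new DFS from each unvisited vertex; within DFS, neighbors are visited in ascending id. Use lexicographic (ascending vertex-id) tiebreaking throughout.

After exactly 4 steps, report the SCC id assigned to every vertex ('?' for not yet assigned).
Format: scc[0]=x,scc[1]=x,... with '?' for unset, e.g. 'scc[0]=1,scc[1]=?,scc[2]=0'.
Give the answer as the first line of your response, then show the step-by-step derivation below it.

scc[0]=1,scc[1]=2,scc[2]=0,scc[3]=?,scc[4]=?

step 1: low=(low[0]=0,low[1]=?,low[2]=1,low[3]=?,low[4]=?); scc=(scc[0]=?,scc[1]=?,scc[2]=0,scc[3]=?,scc[4]=?)
step 2: low=(low[0]=0,low[1]=?,low[2]=1,low[3]=?,low[4]=?); scc=(scc[0]=1,scc[1]=?,scc[2]=0,scc[3]=?,scc[4]=?)
step 3: low=(low[0]=0,low[1]=2,low[2]=1,low[3]=?,low[4]=?); scc=(scc[0]=1,scc[1]=2,scc[2]=0,scc[3]=?,scc[4]=?)
step 4: low=(low[0]=0,low[1]=2,low[2]=1,low[3]=3,low[4]=3); scc=(scc[0]=1,scc[1]=2,scc[2]=0,scc[3]=?,scc[4]=?)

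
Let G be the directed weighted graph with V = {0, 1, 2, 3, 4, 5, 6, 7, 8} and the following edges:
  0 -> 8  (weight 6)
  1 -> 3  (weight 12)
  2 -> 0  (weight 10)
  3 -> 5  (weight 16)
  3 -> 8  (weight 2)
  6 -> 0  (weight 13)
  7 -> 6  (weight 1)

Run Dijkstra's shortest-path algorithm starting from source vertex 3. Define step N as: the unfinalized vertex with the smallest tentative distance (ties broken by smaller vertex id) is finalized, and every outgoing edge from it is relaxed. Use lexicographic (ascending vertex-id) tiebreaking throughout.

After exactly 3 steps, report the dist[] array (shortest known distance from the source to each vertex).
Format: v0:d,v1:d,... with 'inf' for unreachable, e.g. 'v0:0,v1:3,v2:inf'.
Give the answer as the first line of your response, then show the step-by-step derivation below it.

v0:inf,v1:inf,v2:inf,v3:0,v4:inf,v5:16,v6:inf,v7:inf,v8:2

step 1: dist = v0:inf,v1:inf,v2:inf,v3:0,v4:inf,v5:16,v6:inf,v7:inf,v8:2
step 2: dist = v0:inf,v1:inf,v2:inf,v3:0,v4:inf,v5:16,v6:inf,v7:inf,v8:2
step 3: dist = v0:inf,v1:inf,v2:inf,v3:0,v4:inf,v5:16,v6:inf,v7:inf,v8:2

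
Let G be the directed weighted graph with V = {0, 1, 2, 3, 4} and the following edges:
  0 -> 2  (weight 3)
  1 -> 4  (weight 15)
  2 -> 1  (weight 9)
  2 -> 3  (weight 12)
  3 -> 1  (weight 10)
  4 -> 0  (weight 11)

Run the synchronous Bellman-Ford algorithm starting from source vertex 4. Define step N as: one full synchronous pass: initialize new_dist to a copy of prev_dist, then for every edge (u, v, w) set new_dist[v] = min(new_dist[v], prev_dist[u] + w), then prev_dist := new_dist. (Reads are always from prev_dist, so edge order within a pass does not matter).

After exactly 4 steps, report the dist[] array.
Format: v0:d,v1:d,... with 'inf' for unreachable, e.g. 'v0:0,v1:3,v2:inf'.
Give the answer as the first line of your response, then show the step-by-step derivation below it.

v0:11,v1:23,v2:14,v3:26,v4:0

step 1: dist = v0:11,v1:inf,v2:inf,v3:inf,v4:0
step 2: dist = v0:11,v1:inf,v2:14,v3:inf,v4:0
step 3: dist = v0:11,v1:23,v2:14,v3:26,v4:0
step 4: dist = v0:11,v1:23,v2:14,v3:26,v4:0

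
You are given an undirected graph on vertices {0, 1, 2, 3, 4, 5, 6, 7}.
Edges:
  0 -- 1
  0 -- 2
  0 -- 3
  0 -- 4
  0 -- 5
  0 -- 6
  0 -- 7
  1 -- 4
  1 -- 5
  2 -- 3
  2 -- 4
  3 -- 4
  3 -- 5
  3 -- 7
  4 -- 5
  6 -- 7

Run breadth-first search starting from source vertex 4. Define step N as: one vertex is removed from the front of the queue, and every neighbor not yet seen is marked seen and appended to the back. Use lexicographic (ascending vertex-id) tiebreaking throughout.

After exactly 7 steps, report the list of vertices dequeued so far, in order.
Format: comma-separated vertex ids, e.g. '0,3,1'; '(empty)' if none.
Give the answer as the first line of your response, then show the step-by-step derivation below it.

4,0,1,2,3,5,6

step 1: dequeue 4; queue=[0,1,2,3,5]; order=4
step 2: dequeue 0; queue=[1,2,3,5,6,7]; order=4,0
step 3: dequeue 1; queue=[2,3,5,6,7]; order=4,0,1
step 4: dequeue 2; queue=[3,5,6,7]; order=4,0,1,2
step 5: dequeue 3; queue=[5,6,7]; order=4,0,1,2,3
step 6: dequeue 5; queue=[6,7]; order=4,0,1,2,3,5
step 7: dequeue 6; queue=[7]; order=4,0,1,2,3,5,6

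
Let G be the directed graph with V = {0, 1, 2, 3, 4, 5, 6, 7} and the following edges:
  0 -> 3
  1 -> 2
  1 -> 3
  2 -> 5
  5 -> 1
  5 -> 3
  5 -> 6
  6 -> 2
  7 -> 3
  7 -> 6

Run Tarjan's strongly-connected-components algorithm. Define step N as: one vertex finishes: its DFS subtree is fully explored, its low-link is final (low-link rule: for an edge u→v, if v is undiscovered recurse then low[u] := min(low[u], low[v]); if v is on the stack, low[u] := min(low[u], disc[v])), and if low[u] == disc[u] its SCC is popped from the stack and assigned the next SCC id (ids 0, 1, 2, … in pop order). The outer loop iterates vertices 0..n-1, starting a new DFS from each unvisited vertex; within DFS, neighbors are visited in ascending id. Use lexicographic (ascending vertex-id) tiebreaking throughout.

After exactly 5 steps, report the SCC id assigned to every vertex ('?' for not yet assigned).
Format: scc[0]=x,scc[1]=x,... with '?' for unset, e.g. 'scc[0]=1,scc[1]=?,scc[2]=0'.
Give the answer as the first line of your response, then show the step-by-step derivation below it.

scc[0]=1,scc[1]=?,scc[2]=?,scc[3]=0,scc[4]=?,scc[5]=?,scc[6]=?,scc[7]=?

step 1: low=(low[0]=0,low[1]=?,low[2]=?,low[3]=1,low[4]=?,low[5]=?,low[6]=?,low[7]=?); scc=(scc[0]=?,scc[1]=?,scc[2]=?,scc[3]=0,scc[4]=?,scc[5]=?,scc[6]=?,scc[7]=?)
step 2: low=(low[0]=0,low[1]=?,low[2]=?,low[3]=1,low[4]=?,low[5]=?,low[6]=?,low[7]=?); scc=(scc[0]=1,scc[1]=?,scc[2]=?,scc[3]=0,scc[4]=?,scc[5]=?,scc[6]=?,scc[7]=?)
step 3: low=(low[0]=0,low[1]=2,low[2]=3,low[3]=1,low[4]=?,low[5]=2,low[6]=3,low[7]=?); scc=(scc[0]=1,scc[1]=?,scc[2]=?,scc[3]=0,scc[4]=?,scc[5]=?,scc[6]=?,scc[7]=?)
step 4: low=(low[0]=0,low[1]=2,low[2]=3,low[3]=1,low[4]=?,low[5]=2,low[6]=3,low[7]=?); scc=(scc[0]=1,scc[1]=?,scc[2]=?,scc[3]=0,scc[4]=?,scc[5]=?,scc[6]=?,scc[7]=?)
step 5: low=(low[0]=0,low[1]=2,low[2]=2,low[3]=1,low[4]=?,low[5]=2,low[6]=3,low[7]=?); scc=(scc[0]=1,scc[1]=?,scc[2]=?,scc[3]=0,scc[4]=?,scc[5]=?,scc[6]=?,scc[7]=?)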